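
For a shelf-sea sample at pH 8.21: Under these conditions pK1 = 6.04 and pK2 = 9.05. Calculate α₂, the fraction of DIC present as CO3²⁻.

α₂ = 1 / (1 + [H⁺]/K2 + [H⁺]²/(K1K2)) = 1 / (1 + 10^+0.84 + 10^-1.33)
   = 1 / (1 + 6.9183 + 0.046774) = 1/7.9651 = 0.1255

α₂ = 0.126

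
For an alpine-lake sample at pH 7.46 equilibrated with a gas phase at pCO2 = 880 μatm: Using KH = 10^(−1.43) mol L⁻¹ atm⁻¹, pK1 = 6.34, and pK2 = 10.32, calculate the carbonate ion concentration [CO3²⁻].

[CO2*] = KH · pCO2 = 10^(−1.43) × 880×10^-6 = 3.270×10^-5 mol/L
α₀ = 1/(1 + K1/[H⁺] + K1K2/[H⁺]²) = 1/(1 + 10^+1.12 + 10^-1.74) = 0.07042
DIC = [CO2*]/α₀ = 3.270×10^-5 / 0.07042 = 0.4643 mmol/L
[CO3²⁻] = α₂·DIC; α₂ = 0.001281, so [CO3²⁻] = 0.001281 × 0.4643 = 0.000595 mmol/L = 0.595 μmol/L

[CO3²⁻] = 0.595 μmol/L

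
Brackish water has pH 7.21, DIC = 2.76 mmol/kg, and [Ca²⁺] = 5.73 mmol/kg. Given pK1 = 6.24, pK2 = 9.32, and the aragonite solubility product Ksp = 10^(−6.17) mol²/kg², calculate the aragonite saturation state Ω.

Ω = 0.163

α₂ = 1 / (1 + [H⁺]/K2 + [H⁺]²/(K1K2)) = 1 / (1 + 10^+2.11 + 10^+1.14)
   = 1 / (1 + 128.82 + 13.804) = 1/143.63 = 0.006962
[CO3²⁻] = α₂ × DIC = 0.006962 × 2.76 = 0.01922 mmol/kg = 19.22 μmol/kg
Ksp = 10^(−6.17) = 6.761×10^-7
Ω = [Ca²⁺][CO3²⁻]/Ksp = (5.73×10^-3)(1.922×10^-5) / 6.761×10^-7 = 0.163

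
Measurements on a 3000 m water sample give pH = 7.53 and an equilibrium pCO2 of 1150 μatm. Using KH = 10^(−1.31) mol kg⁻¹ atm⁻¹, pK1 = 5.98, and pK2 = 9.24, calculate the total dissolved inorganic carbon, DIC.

DIC = 2.09 mmol/kg

[CO2*] = KH · pCO2 = 10^(−1.31) × 1150×10^-6 = 5.632×10^-5 mol/kg
α₀ = 1/(1 + K1/[H⁺] + K1K2/[H⁺]²) = 1/(1 + 10^+1.55 + 10^-0.16) = 0.02690
DIC = [CO2*]/α₀ = 5.632×10^-5 / 0.02690 = 2.09 mmol/kg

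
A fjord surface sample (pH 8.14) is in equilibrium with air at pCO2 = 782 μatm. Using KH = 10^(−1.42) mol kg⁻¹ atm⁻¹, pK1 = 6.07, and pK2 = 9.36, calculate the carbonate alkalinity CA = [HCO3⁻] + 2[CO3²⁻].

[CO2*] = KH · pCO2 = 10^(−1.42) × 782×10^-6 = 2.973×10^-5 mol/kg
α₀ = 1/(1 + K1/[H⁺] + K1K2/[H⁺]²) = 1/(1 + 10^+2.07 + 10^+0.85) = 0.007964
DIC = [CO2*]/α₀ = 2.973×10^-5 / 0.007964 = 3.733 mmol/kg
CA = (α₁ + 2α₂)·DIC = (0.9357 + 2×0.05638) × 3.733 = 3.91 mmol/kg

CA = 3.91 mmol/kg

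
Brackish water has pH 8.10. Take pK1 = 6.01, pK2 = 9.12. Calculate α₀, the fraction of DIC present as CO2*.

α₀ = 0.00737

α₀ = 1 / (1 + K1/[H⁺] + K1K2/[H⁺]²) = 1 / (1 + 10^+2.09 + 10^+1.07)
   = 1 / (1 + 123.03 + 11.749) = 1/135.78 = 0.007365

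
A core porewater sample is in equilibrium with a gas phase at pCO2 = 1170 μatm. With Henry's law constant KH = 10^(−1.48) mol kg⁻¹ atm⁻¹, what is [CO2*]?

KH = 10^(−1.48) = 3.311×10^-2 mol kg⁻¹ atm⁻¹
[CO2*] = KH · pCO2 = 3.311×10^-2 × 1170×10^-6 atm = 3.87×10^-5 mol/kg

[CO2*] = 38.7 μmol/kg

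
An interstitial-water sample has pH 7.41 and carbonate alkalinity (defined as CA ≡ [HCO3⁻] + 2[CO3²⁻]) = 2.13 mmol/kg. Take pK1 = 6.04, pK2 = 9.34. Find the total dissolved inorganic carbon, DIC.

DIC = 2.19 mmol/kg

CA = [HCO3⁻] + 2[CO3²⁻] = (α₁ + 2α₂)·DIC
At pH 7.41: [H⁺]/K1 = 10^-1.37 = 0.042658, K2/[H⁺] = 10^-1.93 = 0.011749
α₁ = 1/(1 + 0.042658 + 0.011749) = 1/1.0544 = 0.9484; α₂ = α₁·K2/[H⁺] = 0.01114
α₁ + 2α₂ = 0.9707
DIC = CA / (α₁ + 2α₂) = 2.13 / 0.9707 = 2.19 mmol/kg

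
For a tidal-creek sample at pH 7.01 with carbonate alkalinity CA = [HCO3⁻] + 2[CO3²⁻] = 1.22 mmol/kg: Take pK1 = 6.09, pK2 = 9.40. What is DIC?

CA = [HCO3⁻] + 2[CO3²⁻] = (α₁ + 2α₂)·DIC
At pH 7.01: [H⁺]/K1 = 10^-0.92 = 0.12023, K2/[H⁺] = 10^-2.39 = 0.0040738
α₁ = 1/(1 + 0.12023 + 0.0040738) = 1/1.1243 = 0.8894; α₂ = α₁·K2/[H⁺] = 0.003623
α₁ + 2α₂ = 0.8967
DIC = CA / (α₁ + 2α₂) = 1.22 / 0.8967 = 1.36 mmol/kg

DIC = 1.36 mmol/kg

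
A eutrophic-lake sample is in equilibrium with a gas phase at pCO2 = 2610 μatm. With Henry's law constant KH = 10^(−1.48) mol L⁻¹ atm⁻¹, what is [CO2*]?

KH = 10^(−1.48) = 3.311×10^-2 mol L⁻¹ atm⁻¹
[CO2*] = KH · pCO2 = 3.311×10^-2 × 2610×10^-6 atm = 8.64×10^-5 mol/L

[CO2*] = 86.4 μmol/L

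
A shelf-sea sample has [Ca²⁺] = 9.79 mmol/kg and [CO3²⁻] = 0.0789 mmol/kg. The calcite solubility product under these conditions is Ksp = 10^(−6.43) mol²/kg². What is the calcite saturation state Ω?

Ksp = 10^(−6.43) = 3.715×10^-7
Ω = [Ca²⁺][CO3²⁻]/Ksp = (9.79×10^-3)(0.0789×10^-3) / 3.715×10^-7 = 2.08

Ω = 2.08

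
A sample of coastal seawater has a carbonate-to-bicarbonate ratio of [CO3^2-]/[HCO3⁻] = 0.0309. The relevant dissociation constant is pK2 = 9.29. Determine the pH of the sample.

From K2 = [H⁺][CO3^2-]/[HCO3⁻]:  pH = pK2 + log₁₀([CO3^2-]/[HCO3⁻])
log₁₀(0.0309) = -1.510
pH = 9.29 + (-1.510) = 7.78

pH = 7.78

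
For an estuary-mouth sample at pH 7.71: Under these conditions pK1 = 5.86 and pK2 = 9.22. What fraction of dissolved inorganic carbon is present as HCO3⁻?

α₁ = 1 / (1 + [H⁺]/K1 + K2/[H⁺]) = 1 / (1 + 10^-1.85 + 10^-1.51)
   = 1 / (1 + 0.014125 + 0.030903) = 1/1.0450 = 0.9569

α₁ = 0.957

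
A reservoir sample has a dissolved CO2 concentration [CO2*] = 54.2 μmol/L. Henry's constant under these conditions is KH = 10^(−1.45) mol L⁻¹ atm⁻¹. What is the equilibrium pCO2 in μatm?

pCO2 = 1530 μatm

KH = 10^(−1.45) = 3.548×10^-2 mol L⁻¹ atm⁻¹
pCO2 = [CO2*]/KH = 54.2×10^-6 / 3.548×10^-2 = 1.53×10^-3 atm = 1530 μatm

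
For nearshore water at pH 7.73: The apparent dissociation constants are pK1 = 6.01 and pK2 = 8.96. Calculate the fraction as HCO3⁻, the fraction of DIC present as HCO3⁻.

α₁ = 0.928

α₁ = 1 / (1 + [H⁺]/K1 + K2/[H⁺]) = 1 / (1 + 10^-1.72 + 10^-1.23)
   = 1 / (1 + 0.019055 + 0.058884) = 1/1.0779 = 0.9277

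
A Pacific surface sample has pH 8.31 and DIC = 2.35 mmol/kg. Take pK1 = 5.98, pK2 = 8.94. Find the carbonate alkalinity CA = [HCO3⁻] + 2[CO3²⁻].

CA = 2.79 mmol/kg

CA = [HCO3⁻] + 2[CO3²⁻] = (α₁ + 2α₂)·DIC
At pH 8.31: [H⁺]/K1 = 10^-2.33 = 0.0046774, K2/[H⁺] = 10^-0.63 = 0.23442
α₁ = 1/(1 + 0.0046774 + 0.23442) = 1/1.2391 = 0.8070; α₂ = α₁·K2/[H⁺] = 0.1892
α₁ + 2α₂ = 1.1854
CA = 1.1854 × 2.35 = 2.79 mmol/kg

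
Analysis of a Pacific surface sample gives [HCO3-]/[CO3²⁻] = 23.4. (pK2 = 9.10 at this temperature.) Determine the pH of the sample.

From K2 = [H⁺][CO3²⁻]/[HCO3-]:  pH = pK2 − log₁₀([HCO3-]/[CO3²⁻])
log₁₀(23.4) = +1.369
pH = 9.10 − (+1.369) = 7.73

pH = 7.73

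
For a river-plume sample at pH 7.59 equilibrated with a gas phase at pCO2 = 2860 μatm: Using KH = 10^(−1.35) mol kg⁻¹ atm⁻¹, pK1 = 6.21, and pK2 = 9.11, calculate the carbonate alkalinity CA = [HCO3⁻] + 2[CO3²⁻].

CA = 3.25 mmol/kg

[CO2*] = KH · pCO2 = 10^(−1.35) × 2860×10^-6 = 1.278×10^-4 mol/kg
α₀ = 1/(1 + K1/[H⁺] + K1K2/[H⁺]²) = 1/(1 + 10^+1.38 + 10^-0.14) = 0.03889
DIC = [CO2*]/α₀ = 1.278×10^-4 / 0.03889 = 3.285 mmol/kg
CA = (α₁ + 2α₂)·DIC = (0.9329 + 2×0.02817) × 3.285 = 3.25 mmol/kg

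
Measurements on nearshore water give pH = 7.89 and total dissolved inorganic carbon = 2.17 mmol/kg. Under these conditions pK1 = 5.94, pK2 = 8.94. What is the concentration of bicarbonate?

[HCO3⁻] = 1.97 mmol/kg

α₁ = 1 / (1 + [H⁺]/K1 + K2/[H⁺]) = 1 / (1 + 10^-1.95 + 10^-1.05)
   = 1 / (1 + 0.011220 + 0.089125) = 1/1.1003 = 0.9088
[HCO3⁻] = α₁ × DIC = 0.9088 × 2.17 = 1.97 mmol/kg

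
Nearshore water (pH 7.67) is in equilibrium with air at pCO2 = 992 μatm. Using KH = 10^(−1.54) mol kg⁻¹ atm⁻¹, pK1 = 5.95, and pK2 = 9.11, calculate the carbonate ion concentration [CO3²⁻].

[CO2*] = KH · pCO2 = 10^(−1.54) × 992×10^-6 = 2.861×10^-5 mol/kg
α₀ = 1/(1 + K1/[H⁺] + K1K2/[H⁺]²) = 1/(1 + 10^+1.72 + 10^+0.28) = 0.01806
DIC = [CO2*]/α₀ = 2.861×10^-5 / 0.01806 = 1.585 mmol/kg
[CO3²⁻] = α₂·DIC; α₂ = 0.03440, so [CO3²⁻] = 0.03440 × 1.585 = 0.0545 mmol/kg

[CO3²⁻] = 0.0545 mmol/kg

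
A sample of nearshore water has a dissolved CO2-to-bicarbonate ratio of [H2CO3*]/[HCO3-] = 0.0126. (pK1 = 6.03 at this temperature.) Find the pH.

pH = 7.93

From K1 = [H⁺][HCO3-]/[H2CO3*]:  pH = pK1 − log₁₀([H2CO3*]/[HCO3-])
log₁₀(0.0126) = -1.900
pH = 6.03 − (-1.900) = 7.93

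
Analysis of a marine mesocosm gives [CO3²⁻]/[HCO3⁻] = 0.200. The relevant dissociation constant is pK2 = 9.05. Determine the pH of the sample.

From K2 = [H⁺][CO3²⁻]/[HCO3⁻]:  pH = pK2 + log₁₀([CO3²⁻]/[HCO3⁻])
log₁₀(0.200) = -0.699
pH = 9.05 + (-0.699) = 8.35

pH = 8.35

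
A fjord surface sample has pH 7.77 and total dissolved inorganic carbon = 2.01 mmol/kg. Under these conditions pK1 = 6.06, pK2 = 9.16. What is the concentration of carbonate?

α₂ = 1 / (1 + [H⁺]/K2 + [H⁺]²/(K1K2)) = 1 / (1 + 10^+1.39 + 10^-0.32)
   = 1 / (1 + 24.547 + 0.47863) = 1/26.026 = 0.03842
[CO3²⁻] = α₂ × DIC = 0.03842 × 2.01 = 0.0772 mmol/kg

[CO3²⁻] = 0.0772 mmol/kg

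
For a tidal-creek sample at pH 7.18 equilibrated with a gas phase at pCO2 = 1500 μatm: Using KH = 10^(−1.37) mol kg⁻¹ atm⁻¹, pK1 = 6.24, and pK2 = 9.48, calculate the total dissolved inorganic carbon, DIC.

DIC = 0.624 mmol/kg

[CO2*] = KH · pCO2 = 10^(−1.37) × 1500×10^-6 = 6.399×10^-5 mol/kg
α₀ = 1/(1 + K1/[H⁺] + K1K2/[H⁺]²) = 1/(1 + 10^+0.94 + 10^-1.36) = 0.1025
DIC = [CO2*]/α₀ = 6.399×10^-5 / 0.1025 = 0.624 mmol/kg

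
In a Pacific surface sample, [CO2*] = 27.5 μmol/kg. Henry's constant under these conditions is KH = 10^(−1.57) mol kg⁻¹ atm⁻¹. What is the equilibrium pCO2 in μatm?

KH = 10^(−1.57) = 2.692×10^-2 mol kg⁻¹ atm⁻¹
pCO2 = [CO2*]/KH = 27.5×10^-6 / 2.692×10^-2 = 1.02×10^-3 atm = 1020 μatm

pCO2 = 1020 μatm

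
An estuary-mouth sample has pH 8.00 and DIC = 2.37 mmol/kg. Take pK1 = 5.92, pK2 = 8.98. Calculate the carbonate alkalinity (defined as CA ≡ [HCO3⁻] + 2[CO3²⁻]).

CA = 2.58 mmol/kg

CA = [HCO3⁻] + 2[CO3²⁻] = (α₁ + 2α₂)·DIC
At pH 8.00: [H⁺]/K1 = 10^-2.08 = 0.0083176, K2/[H⁺] = 10^-0.98 = 0.10471
α₁ = 1/(1 + 0.0083176 + 0.10471) = 1/1.1130 = 0.8984; α₂ = α₁·K2/[H⁺] = 0.09408
α₁ + 2α₂ = 1.0866
CA = 1.0866 × 2.37 = 2.58 mmol/kg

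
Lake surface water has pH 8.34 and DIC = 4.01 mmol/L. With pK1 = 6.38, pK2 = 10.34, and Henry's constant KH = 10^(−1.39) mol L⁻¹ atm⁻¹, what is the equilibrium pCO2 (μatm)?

pCO2 = 1060 μatm

α₀ = 1 / (1 + K1/[H⁺] + K1K2/[H⁺]²) = 1 / (1 + 10^+1.96 + 10^-0.04)
   = 1 / (1 + 91.201 + 0.91201) = 1/93.113 = 0.01074
[CO2*] = α₀ × DIC = 0.01074 × 4.01 = 0.04307 mmol/L
pCO2 = [CO2*]/KH = 4.307×10^-5 / 4.074×10^-2 = 1060 μatm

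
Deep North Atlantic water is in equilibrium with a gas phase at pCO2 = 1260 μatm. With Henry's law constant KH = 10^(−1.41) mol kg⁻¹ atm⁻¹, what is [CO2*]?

KH = 10^(−1.41) = 3.890×10^-2 mol kg⁻¹ atm⁻¹
[CO2*] = KH · pCO2 = 3.890×10^-2 × 1260×10^-6 atm = 4.90×10^-5 mol/kg

[CO2*] = 49.0 μmol/kg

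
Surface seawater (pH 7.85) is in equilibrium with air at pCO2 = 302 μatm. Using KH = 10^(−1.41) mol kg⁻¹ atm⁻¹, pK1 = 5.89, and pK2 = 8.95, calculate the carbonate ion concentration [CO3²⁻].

[CO2*] = KH · pCO2 = 10^(−1.41) × 302×10^-6 = 1.175×10^-5 mol/kg
α₀ = 1/(1 + K1/[H⁺] + K1K2/[H⁺]²) = 1/(1 + 10^+1.96 + 10^+0.86) = 0.01006
DIC = [CO2*]/α₀ = 1.175×10^-5 / 0.01006 = 1.168 mmol/kg
[CO3²⁻] = α₂·DIC; α₂ = 0.07285, so [CO3²⁻] = 0.07285 × 1.168 = 0.0851 mmol/kg

[CO3²⁻] = 0.0851 mmol/kg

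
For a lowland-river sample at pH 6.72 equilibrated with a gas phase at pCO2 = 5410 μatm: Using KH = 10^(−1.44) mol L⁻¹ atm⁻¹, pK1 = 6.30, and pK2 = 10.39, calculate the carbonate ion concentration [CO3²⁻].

[CO3²⁻] = 0.110 μmol/L

[CO2*] = KH · pCO2 = 10^(−1.44) × 5410×10^-6 = 1.964×10^-4 mol/L
α₀ = 1/(1 + K1/[H⁺] + K1K2/[H⁺]²) = 1/(1 + 10^+0.42 + 10^-3.25) = 0.2754
DIC = [CO2*]/α₀ = 1.964×10^-4 / 0.2754 = 0.7132 mmol/L
[CO3²⁻] = α₂·DIC; α₂ = 0.0001549, so [CO3²⁻] = 0.0001549 × 0.7132 = 0.000110 mmol/L = 0.110 μmol/L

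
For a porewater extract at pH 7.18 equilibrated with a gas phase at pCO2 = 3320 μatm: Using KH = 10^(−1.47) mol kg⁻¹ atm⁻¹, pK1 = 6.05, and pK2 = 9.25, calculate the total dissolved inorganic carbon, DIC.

[CO2*] = KH · pCO2 = 10^(−1.47) × 3320×10^-6 = 1.125×10^-4 mol/kg
α₀ = 1/(1 + K1/[H⁺] + K1K2/[H⁺]²) = 1/(1 + 10^+1.13 + 10^-0.94) = 0.06847
DIC = [CO2*]/α₀ = 1.125×10^-4 / 0.06847 = 1.64 mmol/kg

DIC = 1.64 mmol/kg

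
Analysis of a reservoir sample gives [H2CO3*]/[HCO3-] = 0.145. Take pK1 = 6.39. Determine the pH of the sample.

From K1 = [H⁺][HCO3-]/[H2CO3*]:  pH = pK1 − log₁₀([H2CO3*]/[HCO3-])
log₁₀(0.145) = -0.839
pH = 6.39 − (-0.839) = 7.23

pH = 7.23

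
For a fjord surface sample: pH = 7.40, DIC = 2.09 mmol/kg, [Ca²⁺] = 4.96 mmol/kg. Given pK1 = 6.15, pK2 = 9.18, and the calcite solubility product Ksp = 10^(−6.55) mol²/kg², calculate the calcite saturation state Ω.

Ω = 0.569

α₂ = 1 / (1 + [H⁺]/K2 + [H⁺]²/(K1K2)) = 1 / (1 + 10^+1.78 + 10^+0.53)
   = 1 / (1 + 60.256 + 3.3884) = 1/64.644 = 0.01547
[CO3²⁻] = α₂ × DIC = 0.01547 × 2.09 = 0.03233 mmol/kg
Ksp = 10^(−6.55) = 2.818×10^-7
Ω = [Ca²⁺][CO3²⁻]/Ksp = (4.96×10^-3)(3.233×10^-5) / 2.818×10^-7 = 0.569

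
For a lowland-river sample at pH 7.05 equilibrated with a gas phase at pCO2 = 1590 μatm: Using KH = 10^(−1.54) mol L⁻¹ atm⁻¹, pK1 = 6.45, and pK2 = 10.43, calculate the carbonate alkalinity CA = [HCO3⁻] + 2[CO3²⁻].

[CO2*] = KH · pCO2 = 10^(−1.54) × 1590×10^-6 = 4.586×10^-5 mol/L
α₀ = 1/(1 + K1/[H⁺] + K1K2/[H⁺]²) = 1/(1 + 10^+0.60 + 10^-2.78) = 0.2007
DIC = [CO2*]/α₀ = 4.586×10^-5 / 0.2007 = 0.2285 mmol/L
CA = (α₁ + 2α₂)·DIC = (0.7990 + 2×0.0003331) × 0.2285 = 0.183 mmol/L

CA = 0.183 mmol/L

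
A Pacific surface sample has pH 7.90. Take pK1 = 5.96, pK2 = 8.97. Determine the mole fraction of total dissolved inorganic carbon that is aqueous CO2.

α₀ = 0.0105

α₀ = 1 / (1 + K1/[H⁺] + K1K2/[H⁺]²) = 1 / (1 + 10^+1.94 + 10^+0.87)
   = 1 / (1 + 87.096 + 7.4131) = 1/95.509 = 0.01047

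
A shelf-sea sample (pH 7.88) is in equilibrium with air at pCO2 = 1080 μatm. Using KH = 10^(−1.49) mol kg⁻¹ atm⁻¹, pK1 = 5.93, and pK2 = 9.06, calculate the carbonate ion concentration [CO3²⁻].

[CO3²⁻] = 0.206 mmol/kg

[CO2*] = KH · pCO2 = 10^(−1.49) × 1080×10^-6 = 3.495×10^-5 mol/kg
α₀ = 1/(1 + K1/[H⁺] + K1K2/[H⁺]²) = 1/(1 + 10^+1.95 + 10^+0.77) = 0.01042
DIC = [CO2*]/α₀ = 3.495×10^-5 / 0.01042 = 3.355 mmol/kg
[CO3²⁻] = α₂·DIC; α₂ = 0.06133, so [CO3²⁻] = 0.06133 × 3.355 = 0.206 mmol/kg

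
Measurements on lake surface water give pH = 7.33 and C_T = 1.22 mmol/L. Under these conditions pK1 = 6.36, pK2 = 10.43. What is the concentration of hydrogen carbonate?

α₁ = 1 / (1 + [H⁺]/K1 + K2/[H⁺]) = 1 / (1 + 10^-0.97 + 10^-3.10)
   = 1 / (1 + 0.10715 + 0.00079433) = 1/1.1079 = 0.9026
[HCO3⁻] = α₁ × DIC = 0.9026 × 1.22 = 1.10 mmol/L

[HCO3⁻] = 1.10 mmol/L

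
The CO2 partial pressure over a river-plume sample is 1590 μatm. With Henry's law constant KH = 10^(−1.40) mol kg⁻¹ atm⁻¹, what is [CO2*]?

KH = 10^(−1.40) = 3.981×10^-2 mol kg⁻¹ atm⁻¹
[CO2*] = KH · pCO2 = 3.981×10^-2 × 1590×10^-6 atm = 6.33×10^-5 mol/kg

[CO2*] = 63.3 μmol/kg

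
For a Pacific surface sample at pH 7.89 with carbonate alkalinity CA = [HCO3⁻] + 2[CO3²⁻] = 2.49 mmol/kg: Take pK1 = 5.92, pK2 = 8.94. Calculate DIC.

DIC = 2.32 mmol/kg

CA = [HCO3⁻] + 2[CO3²⁻] = (α₁ + 2α₂)·DIC
At pH 7.89: [H⁺]/K1 = 10^-1.97 = 0.010715, K2/[H⁺] = 10^-1.05 = 0.089125
α₁ = 1/(1 + 0.010715 + 0.089125) = 1/1.0998 = 0.9092; α₂ = α₁·K2/[H⁺] = 0.08103
α₁ + 2α₂ = 1.0713
DIC = CA / (α₁ + 2α₂) = 2.49 / 1.0713 = 2.32 mmol/kg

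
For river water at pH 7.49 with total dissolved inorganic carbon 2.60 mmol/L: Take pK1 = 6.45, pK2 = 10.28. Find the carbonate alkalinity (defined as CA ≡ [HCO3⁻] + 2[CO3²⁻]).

CA = [HCO3⁻] + 2[CO3²⁻] = (α₁ + 2α₂)·DIC
At pH 7.49: [H⁺]/K1 = 10^-1.04 = 0.091201, K2/[H⁺] = 10^-2.79 = 0.0016218
α₁ = 1/(1 + 0.091201 + 0.0016218) = 1/1.0928 = 0.9151; α₂ = α₁·K2/[H⁺] = 0.001484
α₁ + 2α₂ = 0.9180
CA = 0.9180 × 2.60 = 2.39 mmol/L

CA = 2.39 mmol/L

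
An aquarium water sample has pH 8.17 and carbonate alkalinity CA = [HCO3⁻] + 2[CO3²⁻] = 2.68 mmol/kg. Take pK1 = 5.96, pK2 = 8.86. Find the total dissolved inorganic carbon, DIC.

DIC = 2.30 mmol/kg

CA = [HCO3⁻] + 2[CO3²⁻] = (α₁ + 2α₂)·DIC
At pH 8.17: [H⁺]/K1 = 10^-2.21 = 0.0061660, K2/[H⁺] = 10^-0.69 = 0.20417
α₁ = 1/(1 + 0.0061660 + 0.20417) = 1/1.2103 = 0.8262; α₂ = α₁·K2/[H⁺] = 0.1687
α₁ + 2α₂ = 1.1636
DIC = CA / (α₁ + 2α₂) = 2.68 / 1.1636 = 2.30 mmol/kg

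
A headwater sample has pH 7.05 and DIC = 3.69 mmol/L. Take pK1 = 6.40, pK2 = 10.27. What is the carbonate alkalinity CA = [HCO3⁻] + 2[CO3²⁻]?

CA = 3.02 mmol/L

CA = [HCO3⁻] + 2[CO3²⁻] = (α₁ + 2α₂)·DIC
At pH 7.05: [H⁺]/K1 = 10^-0.65 = 0.22387, K2/[H⁺] = 10^-3.22 = 0.00060256
α₁ = 1/(1 + 0.22387 + 0.00060256) = 1/1.2245 = 0.8167; α₂ = α₁·K2/[H⁺] = 0.0004921
α₁ + 2α₂ = 0.8177
CA = 0.8177 × 3.69 = 3.02 mmol/L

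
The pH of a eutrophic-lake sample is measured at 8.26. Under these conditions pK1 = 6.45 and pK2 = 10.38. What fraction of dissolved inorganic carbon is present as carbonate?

α₂ = 1 / (1 + [H⁺]/K2 + [H⁺]²/(K1K2)) = 1 / (1 + 10^+2.12 + 10^+0.31)
   = 1 / (1 + 131.83 + 2.0417) = 1/134.87 = 0.007415

α₂ = 0.00741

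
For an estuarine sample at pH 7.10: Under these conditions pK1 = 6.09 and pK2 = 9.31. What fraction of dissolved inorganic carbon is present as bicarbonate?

α₁ = 1 / (1 + [H⁺]/K1 + K2/[H⁺]) = 1 / (1 + 10^-1.01 + 10^-2.21)
   = 1 / (1 + 0.097724 + 0.0061660) = 1/1.1039 = 0.9059

α₁ = 0.906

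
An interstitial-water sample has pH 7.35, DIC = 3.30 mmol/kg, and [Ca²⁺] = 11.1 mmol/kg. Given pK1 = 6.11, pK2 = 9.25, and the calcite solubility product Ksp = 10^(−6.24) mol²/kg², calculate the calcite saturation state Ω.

Ω = 0.749

α₂ = 1 / (1 + [H⁺]/K2 + [H⁺]²/(K1K2)) = 1 / (1 + 10^+1.90 + 10^+0.66)
   = 1 / (1 + 79.433 + 4.5709) = 1/85.004 = 0.01176
[CO3²⁻] = α₂ × DIC = 0.01176 × 3.30 = 0.03882 mmol/kg
Ksp = 10^(−6.24) = 5.754×10^-7
Ω = [Ca²⁺][CO3²⁻]/Ksp = (11.1×10^-3)(3.882×10^-5) / 5.754×10^-7 = 0.749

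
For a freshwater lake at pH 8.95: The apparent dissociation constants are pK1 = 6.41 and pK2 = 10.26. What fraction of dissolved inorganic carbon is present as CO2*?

α₀ = 1 / (1 + K1/[H⁺] + K1K2/[H⁺]²) = 1 / (1 + 10^+2.54 + 10^+1.23)
   = 1 / (1 + 346.74 + 16.982) = 1/364.72 = 0.002742

α₀ = 0.00274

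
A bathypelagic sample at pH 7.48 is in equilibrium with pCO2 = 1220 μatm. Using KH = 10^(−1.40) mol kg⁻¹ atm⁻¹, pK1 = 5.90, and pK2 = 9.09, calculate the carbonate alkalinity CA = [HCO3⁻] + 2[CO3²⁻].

[CO2*] = KH · pCO2 = 10^(−1.40) × 1220×10^-6 = 4.857×10^-5 mol/kg
α₀ = 1/(1 + K1/[H⁺] + K1K2/[H⁺]²) = 1/(1 + 10^+1.58 + 10^-0.03) = 0.02503
DIC = [CO2*]/α₀ = 4.857×10^-5 / 0.02503 = 1.940 mmol/kg
CA = (α₁ + 2α₂)·DIC = (0.9516 + 2×0.02336) × 1.940 = 1.94 mmol/kg

CA = 1.94 mmol/kg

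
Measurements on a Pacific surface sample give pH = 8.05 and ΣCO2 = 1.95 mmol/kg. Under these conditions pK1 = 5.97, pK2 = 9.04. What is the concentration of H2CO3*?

[CO2*] = 14.6 μmol/kg

α₀ = 1 / (1 + K1/[H⁺] + K1K2/[H⁺]²) = 1 / (1 + 10^+2.08 + 10^+1.09)
   = 1 / (1 + 120.23 + 12.303) = 1/133.53 = 0.007489
[CO2*] = α₀ × DIC = 0.007489 × 1.95 = 0.0146 mmol/kg = 14.6 μmol/kg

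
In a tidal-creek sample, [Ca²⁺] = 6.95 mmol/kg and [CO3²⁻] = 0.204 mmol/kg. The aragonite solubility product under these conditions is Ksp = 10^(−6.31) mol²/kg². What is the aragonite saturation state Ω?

Ksp = 10^(−6.31) = 4.898×10^-7
Ω = [Ca²⁺][CO3²⁻]/Ksp = (6.95×10^-3)(0.204×10^-3) / 4.898×10^-7 = 2.89

Ω = 2.89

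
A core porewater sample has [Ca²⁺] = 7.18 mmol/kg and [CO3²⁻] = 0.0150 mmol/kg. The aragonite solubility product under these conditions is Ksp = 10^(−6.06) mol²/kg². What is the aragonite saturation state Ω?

Ω = 0.124

Ksp = 10^(−6.06) = 8.710×10^-7
Ω = [Ca²⁺][CO3²⁻]/Ksp = (7.18×10^-3)(0.0150×10^-3) / 8.710×10^-7 = 0.124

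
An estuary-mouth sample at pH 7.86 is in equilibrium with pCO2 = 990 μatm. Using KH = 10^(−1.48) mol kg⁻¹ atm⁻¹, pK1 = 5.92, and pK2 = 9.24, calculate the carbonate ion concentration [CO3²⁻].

[CO3²⁻] = 0.119 mmol/kg

[CO2*] = KH · pCO2 = 10^(−1.48) × 990×10^-6 = 3.278×10^-5 mol/kg
α₀ = 1/(1 + K1/[H⁺] + K1K2/[H⁺]²) = 1/(1 + 10^+1.94 + 10^+0.56) = 0.01090
DIC = [CO2*]/α₀ = 3.278×10^-5 / 0.01090 = 3.007 mmol/kg
[CO3²⁻] = α₂·DIC; α₂ = 0.03958, so [CO3²⁻] = 0.03958 × 3.007 = 0.119 mmol/kg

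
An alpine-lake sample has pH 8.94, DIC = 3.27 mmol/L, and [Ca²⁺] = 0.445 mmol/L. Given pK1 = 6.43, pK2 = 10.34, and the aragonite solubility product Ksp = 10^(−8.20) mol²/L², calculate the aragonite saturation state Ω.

Ω = 8.80

α₂ = 1 / (1 + [H⁺]/K2 + [H⁺]²/(K1K2)) = 1 / (1 + 10^+1.40 + 10^-1.11)
   = 1 / (1 + 25.119 + 0.077625) = 1/26.196 = 0.03817
[CO3²⁻] = α₂ × DIC = 0.03817 × 3.27 = 0.1248 mmol/L
Ksp = 10^(−8.20) = 6.310×10^-9
Ω = [Ca²⁺][CO3²⁻]/Ksp = (0.445×10^-3)(1.248×10^-4) / 6.310×10^-9 = 8.80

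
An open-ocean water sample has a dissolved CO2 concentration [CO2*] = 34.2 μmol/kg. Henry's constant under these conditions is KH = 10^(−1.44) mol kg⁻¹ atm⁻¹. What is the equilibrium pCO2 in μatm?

pCO2 = 942 μatm

KH = 10^(−1.44) = 3.631×10^-2 mol kg⁻¹ atm⁻¹
pCO2 = [CO2*]/KH = 34.2×10^-6 / 3.631×10^-2 = 9.42×10^-4 atm = 942 μatm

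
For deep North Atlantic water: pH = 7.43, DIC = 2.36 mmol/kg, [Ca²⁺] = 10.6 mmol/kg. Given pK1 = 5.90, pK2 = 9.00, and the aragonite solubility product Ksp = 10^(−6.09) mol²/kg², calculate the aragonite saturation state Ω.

Ω = 0.784

α₂ = 1 / (1 + [H⁺]/K2 + [H⁺]²/(K1K2)) = 1 / (1 + 10^+1.57 + 10^+0.04)
   = 1 / (1 + 37.154 + 1.0965) = 1/39.250 = 0.02548
[CO3²⁻] = α₂ × DIC = 0.02548 × 2.36 = 0.06013 mmol/kg
Ksp = 10^(−6.09) = 8.128×10^-7
Ω = [Ca²⁺][CO3²⁻]/Ksp = (10.6×10^-3)(6.013×10^-5) / 8.128×10^-7 = 0.784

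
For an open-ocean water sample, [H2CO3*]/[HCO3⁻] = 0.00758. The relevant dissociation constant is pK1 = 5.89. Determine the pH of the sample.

pH = 8.01

From K1 = [H⁺][HCO3⁻]/[H2CO3*]:  pH = pK1 − log₁₀([H2CO3*]/[HCO3⁻])
log₁₀(0.00758) = -2.120
pH = 5.89 − (-2.120) = 8.01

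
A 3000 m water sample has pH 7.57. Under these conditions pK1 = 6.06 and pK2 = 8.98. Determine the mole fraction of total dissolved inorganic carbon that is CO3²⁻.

α₂ = 1 / (1 + [H⁺]/K2 + [H⁺]²/(K1K2)) = 1 / (1 + 10^+1.41 + 10^-0.10)
   = 1 / (1 + 25.704 + 0.79433) = 1/27.498 = 0.03637

α₂ = 0.0364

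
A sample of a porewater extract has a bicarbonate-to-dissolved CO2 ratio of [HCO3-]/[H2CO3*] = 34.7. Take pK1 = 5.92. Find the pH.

pH = 7.46

From K1 = [H⁺][HCO3-]/[H2CO3*]:  pH = pK1 + log₁₀([HCO3-]/[H2CO3*])
log₁₀(34.7) = +1.540
pH = 5.92 + (+1.540) = 7.46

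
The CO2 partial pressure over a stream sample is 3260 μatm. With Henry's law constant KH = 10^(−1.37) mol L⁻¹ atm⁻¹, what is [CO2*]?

[CO2*] = 139 μmol/L

KH = 10^(−1.37) = 4.266×10^-2 mol L⁻¹ atm⁻¹
[CO2*] = KH · pCO2 = 4.266×10^-2 × 3260×10^-6 atm = 1.39×10^-4 mol/L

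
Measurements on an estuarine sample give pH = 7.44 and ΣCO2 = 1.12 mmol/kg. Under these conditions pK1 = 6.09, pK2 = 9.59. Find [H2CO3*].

α₀ = 1 / (1 + K1/[H⁺] + K1K2/[H⁺]²) = 1 / (1 + 10^+1.35 + 10^-0.80)
   = 1 / (1 + 22.387 + 0.15849) = 1/23.546 = 0.04247
[CO2*] = α₀ × DIC = 0.04247 × 1.12 = 0.0476 mmol/kg

[CO2*] = 0.0476 mmol/kg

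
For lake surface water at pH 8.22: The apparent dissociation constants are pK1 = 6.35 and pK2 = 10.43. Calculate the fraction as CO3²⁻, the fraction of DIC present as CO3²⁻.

α₂ = 0.00605

α₂ = 1 / (1 + [H⁺]/K2 + [H⁺]²/(K1K2)) = 1 / (1 + 10^+2.21 + 10^+0.34)
   = 1 / (1 + 162.18 + 2.1878) = 1/165.37 = 0.006047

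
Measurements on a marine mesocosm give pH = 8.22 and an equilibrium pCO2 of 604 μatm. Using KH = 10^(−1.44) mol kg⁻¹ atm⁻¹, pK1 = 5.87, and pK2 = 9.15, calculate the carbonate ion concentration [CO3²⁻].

[CO3²⁻] = 0.577 mmol/kg

[CO2*] = KH · pCO2 = 10^(−1.44) × 604×10^-6 = 2.193×10^-5 mol/kg
α₀ = 1/(1 + K1/[H⁺] + K1K2/[H⁺]²) = 1/(1 + 10^+2.35 + 10^+1.42) = 0.003981
DIC = [CO2*]/α₀ = 2.193×10^-5 / 0.003981 = 5.508 mmol/kg
[CO3²⁻] = α₂·DIC; α₂ = 0.1047, so [CO3²⁻] = 0.1047 × 5.508 = 0.577 mmol/kg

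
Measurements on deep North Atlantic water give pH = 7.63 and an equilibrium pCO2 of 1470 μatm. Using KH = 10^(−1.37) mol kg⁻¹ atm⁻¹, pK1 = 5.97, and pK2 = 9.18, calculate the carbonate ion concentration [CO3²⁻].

[CO3²⁻] = 0.0808 mmol/kg

[CO2*] = KH · pCO2 = 10^(−1.37) × 1470×10^-6 = 6.271×10^-5 mol/kg
α₀ = 1/(1 + K1/[H⁺] + K1K2/[H⁺]²) = 1/(1 + 10^+1.66 + 10^+0.11) = 0.02083
DIC = [CO2*]/α₀ = 6.271×10^-5 / 0.02083 = 3.010 mmol/kg
[CO3²⁻] = α₂·DIC; α₂ = 0.02684, so [CO3²⁻] = 0.02684 × 3.010 = 0.0808 mmol/kg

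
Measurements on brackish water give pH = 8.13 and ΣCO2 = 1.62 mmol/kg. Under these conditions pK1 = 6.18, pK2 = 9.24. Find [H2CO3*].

α₀ = 1 / (1 + K1/[H⁺] + K1K2/[H⁺]²) = 1 / (1 + 10^+1.95 + 10^+0.84)
   = 1 / (1 + 89.125 + 6.9183) = 1/97.043 = 0.01030
[CO2*] = α₀ × DIC = 0.01030 × 1.62 = 0.0167 mmol/kg = 16.7 μmol/kg

[CO2*] = 16.7 μmol/kg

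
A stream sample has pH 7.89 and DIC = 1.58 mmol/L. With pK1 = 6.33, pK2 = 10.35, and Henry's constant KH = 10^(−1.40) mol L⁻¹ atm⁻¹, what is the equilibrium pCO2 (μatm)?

pCO2 = 1060 μatm

α₀ = 1 / (1 + K1/[H⁺] + K1K2/[H⁺]²) = 1 / (1 + 10^+1.56 + 10^-0.90)
   = 1 / (1 + 36.308 + 0.12589) = 1/37.434 = 0.02671
[CO2*] = α₀ × DIC = 0.02671 × 1.58 = 0.04221 mmol/L
pCO2 = [CO2*]/KH = 4.221×10^-5 / 3.981×10^-2 = 1060 μatm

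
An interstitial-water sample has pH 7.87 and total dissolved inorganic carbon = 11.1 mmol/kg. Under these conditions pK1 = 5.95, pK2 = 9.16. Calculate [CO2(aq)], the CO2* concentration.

[CO2*] = 0.126 mmol/kg

α₀ = 1 / (1 + K1/[H⁺] + K1K2/[H⁺]²) = 1 / (1 + 10^+1.92 + 10^+0.63)
   = 1 / (1 + 83.176 + 4.2658) = 1/88.442 = 0.01131
[CO2*] = α₀ × DIC = 0.01131 × 11.1 = 0.126 mmol/kg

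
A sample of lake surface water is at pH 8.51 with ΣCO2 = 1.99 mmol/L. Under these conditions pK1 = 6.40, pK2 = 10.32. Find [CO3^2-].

α₂ = 1 / (1 + [H⁺]/K2 + [H⁺]²/(K1K2)) = 1 / (1 + 10^+1.81 + 10^-0.30)
   = 1 / (1 + 64.565 + 0.50119) = 1/66.067 = 0.01514
[CO3²⁻] = α₂ × DIC = 0.01514 × 1.99 = 0.0301 mmol/L

[CO3²⁻] = 0.0301 mmol/L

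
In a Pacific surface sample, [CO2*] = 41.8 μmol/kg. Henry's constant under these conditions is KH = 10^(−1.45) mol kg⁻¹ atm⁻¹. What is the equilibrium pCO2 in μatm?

KH = 10^(−1.45) = 3.548×10^-2 mol kg⁻¹ atm⁻¹
pCO2 = [CO2*]/KH = 41.8×10^-6 / 3.548×10^-2 = 1.18×10^-3 atm = 1180 μatm

pCO2 = 1180 μatm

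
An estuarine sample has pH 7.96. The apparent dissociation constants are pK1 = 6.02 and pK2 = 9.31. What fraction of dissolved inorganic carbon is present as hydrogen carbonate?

α₁ = 1 / (1 + [H⁺]/K1 + K2/[H⁺]) = 1 / (1 + 10^-1.94 + 10^-1.35)
   = 1 / (1 + 0.011482 + 0.044668) = 1/1.0561 = 0.9468

α₁ = 0.947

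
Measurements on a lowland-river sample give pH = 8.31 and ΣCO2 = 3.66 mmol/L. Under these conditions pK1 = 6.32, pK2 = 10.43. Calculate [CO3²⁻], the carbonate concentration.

[CO3²⁻] = 0.0273 mmol/L

α₂ = 1 / (1 + [H⁺]/K2 + [H⁺]²/(K1K2)) = 1 / (1 + 10^+2.12 + 10^+0.13)
   = 1 / (1 + 131.83 + 1.3490) = 1/134.17 = 0.007453
[CO3²⁻] = α₂ × DIC = 0.007453 × 3.66 = 0.0273 mmol/L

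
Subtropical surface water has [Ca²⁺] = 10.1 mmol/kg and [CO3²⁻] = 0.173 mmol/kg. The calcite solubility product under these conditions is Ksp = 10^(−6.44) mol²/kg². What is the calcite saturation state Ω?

Ksp = 10^(−6.44) = 3.631×10^-7
Ω = [Ca²⁺][CO3²⁻]/Ksp = (10.1×10^-3)(0.173×10^-3) / 3.631×10^-7 = 4.81

Ω = 4.81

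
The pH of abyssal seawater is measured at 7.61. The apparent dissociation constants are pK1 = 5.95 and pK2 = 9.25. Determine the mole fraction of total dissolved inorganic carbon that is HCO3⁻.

α₁ = 1 / (1 + [H⁺]/K1 + K2/[H⁺]) = 1 / (1 + 10^-1.66 + 10^-1.64)
   = 1 / (1 + 0.021878 + 0.022909) = 1/1.0448 = 0.9571

α₁ = 0.957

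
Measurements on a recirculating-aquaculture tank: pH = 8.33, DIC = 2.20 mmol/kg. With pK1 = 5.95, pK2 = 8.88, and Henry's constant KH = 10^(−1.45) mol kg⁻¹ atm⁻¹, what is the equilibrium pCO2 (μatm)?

pCO2 = 201 μatm

α₀ = 1 / (1 + K1/[H⁺] + K1K2/[H⁺]²) = 1 / (1 + 10^+2.38 + 10^+1.83)
   = 1 / (1 + 239.88 + 67.608) = 1/308.49 = 0.003242
[CO2*] = α₀ × DIC = 0.003242 × 2.20 = 0.007131 mmol/kg = 7.131 μmol/kg
pCO2 = [CO2*]/KH = 7.131×10^-6 / 3.548×10^-2 = 201 μatm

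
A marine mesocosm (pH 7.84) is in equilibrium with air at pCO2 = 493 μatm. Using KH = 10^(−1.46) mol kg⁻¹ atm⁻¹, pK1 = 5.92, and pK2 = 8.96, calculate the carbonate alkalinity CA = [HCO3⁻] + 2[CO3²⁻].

[CO2*] = KH · pCO2 = 10^(−1.46) × 493×10^-6 = 1.709×10^-5 mol/kg
α₀ = 1/(1 + K1/[H⁺] + K1K2/[H⁺]²) = 1/(1 + 10^+1.92 + 10^+0.80) = 0.01105
DIC = [CO2*]/α₀ = 1.709×10^-5 / 0.01105 = 1.547 mmol/kg
CA = (α₁ + 2α₂)·DIC = (0.9192 + 2×0.06973) × 1.547 = 1.64 mmol/kg

CA = 1.64 mmol/kg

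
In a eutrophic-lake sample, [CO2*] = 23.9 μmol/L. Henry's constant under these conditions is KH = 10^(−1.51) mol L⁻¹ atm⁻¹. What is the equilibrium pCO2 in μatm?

KH = 10^(−1.51) = 3.090×10^-2 mol L⁻¹ atm⁻¹
pCO2 = [CO2*]/KH = 23.9×10^-6 / 3.090×10^-2 = 7.73×10^-4 atm = 773 μatm

pCO2 = 773 μatm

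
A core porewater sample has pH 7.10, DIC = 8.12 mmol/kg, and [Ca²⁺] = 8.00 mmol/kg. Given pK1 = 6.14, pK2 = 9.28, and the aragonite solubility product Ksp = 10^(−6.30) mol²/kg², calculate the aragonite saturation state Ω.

Ω = 0.767

α₂ = 1 / (1 + [H⁺]/K2 + [H⁺]²/(K1K2)) = 1 / (1 + 10^+2.18 + 10^+1.22)
   = 1 / (1 + 151.36 + 16.596) = 1/168.95 = 0.005919
[CO3²⁻] = α₂ × DIC = 0.005919 × 8.12 = 0.04806 mmol/kg
Ksp = 10^(−6.30) = 5.012×10^-7
Ω = [Ca²⁺][CO3²⁻]/Ksp = (8.00×10^-3)(4.806×10^-5) / 5.012×10^-7 = 0.767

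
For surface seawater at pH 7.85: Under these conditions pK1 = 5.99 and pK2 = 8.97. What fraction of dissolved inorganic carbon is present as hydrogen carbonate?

α₁ = 0.918

α₁ = 1 / (1 + [H⁺]/K1 + K2/[H⁺]) = 1 / (1 + 10^-1.86 + 10^-1.12)
   = 1 / (1 + 0.013804 + 0.075858) = 1/1.0897 = 0.9177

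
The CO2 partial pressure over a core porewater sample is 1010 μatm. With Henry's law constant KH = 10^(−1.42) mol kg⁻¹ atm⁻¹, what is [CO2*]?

KH = 10^(−1.42) = 3.802×10^-2 mol kg⁻¹ atm⁻¹
[CO2*] = KH · pCO2 = 3.802×10^-2 × 1010×10^-6 atm = 3.84×10^-5 mol/kg

[CO2*] = 38.4 μmol/kg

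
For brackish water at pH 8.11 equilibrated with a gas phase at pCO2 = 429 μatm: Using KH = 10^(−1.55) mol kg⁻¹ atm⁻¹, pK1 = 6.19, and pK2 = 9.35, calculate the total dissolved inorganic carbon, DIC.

[CO2*] = KH · pCO2 = 10^(−1.55) × 429×10^-6 = 1.209×10^-5 mol/kg
α₀ = 1/(1 + K1/[H⁺] + K1K2/[H⁺]²) = 1/(1 + 10^+1.92 + 10^+0.68) = 0.01124
DIC = [CO2*]/α₀ = 1.209×10^-5 / 0.01124 = 1.08 mmol/kg

DIC = 1.08 mmol/kg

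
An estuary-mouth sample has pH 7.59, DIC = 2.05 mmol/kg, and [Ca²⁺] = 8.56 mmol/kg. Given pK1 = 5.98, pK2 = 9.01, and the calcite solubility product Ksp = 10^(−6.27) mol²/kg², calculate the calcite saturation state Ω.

Ω = 1.17

α₂ = 1 / (1 + [H⁺]/K2 + [H⁺]²/(K1K2)) = 1 / (1 + 10^+1.42 + 10^-0.19)
   = 1 / (1 + 26.303 + 0.64565) = 1/27.948 = 0.03578
[CO3²⁻] = α₂ × DIC = 0.03578 × 2.05 = 0.07335 mmol/kg
Ksp = 10^(−6.27) = 5.370×10^-7
Ω = [Ca²⁺][CO3²⁻]/Ksp = (8.56×10^-3)(7.335×10^-5) / 5.370×10^-7 = 1.17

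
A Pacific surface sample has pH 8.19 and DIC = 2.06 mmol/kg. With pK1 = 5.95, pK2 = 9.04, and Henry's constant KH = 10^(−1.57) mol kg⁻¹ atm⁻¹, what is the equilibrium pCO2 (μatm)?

pCO2 = 384 μatm

α₀ = 1 / (1 + K1/[H⁺] + K1K2/[H⁺]²) = 1 / (1 + 10^+2.24 + 10^+1.39)
   = 1 / (1 + 173.78 + 24.547) = 1/199.33 = 0.005017
[CO2*] = α₀ × DIC = 0.005017 × 2.06 = 0.01033 mmol/kg = 10.33 μmol/kg
pCO2 = [CO2*]/KH = 1.033×10^-5 / 2.692×10^-2 = 384 μatm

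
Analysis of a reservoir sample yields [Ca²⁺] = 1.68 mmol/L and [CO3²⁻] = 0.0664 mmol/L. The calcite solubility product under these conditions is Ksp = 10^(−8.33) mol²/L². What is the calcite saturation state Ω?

Ω = 23.8

Ksp = 10^(−8.33) = 4.677×10^-9
Ω = [Ca²⁺][CO3²⁻]/Ksp = (1.68×10^-3)(0.0664×10^-3) / 4.677×10^-9 = 23.8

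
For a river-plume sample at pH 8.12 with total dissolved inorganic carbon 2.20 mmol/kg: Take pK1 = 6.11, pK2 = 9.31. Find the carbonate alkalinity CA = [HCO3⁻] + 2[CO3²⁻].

CA = 2.31 mmol/kg

CA = [HCO3⁻] + 2[CO3²⁻] = (α₁ + 2α₂)·DIC
At pH 8.12: [H⁺]/K1 = 10^-2.01 = 0.0097724, K2/[H⁺] = 10^-1.19 = 0.064565
α₁ = 1/(1 + 0.0097724 + 0.064565) = 1/1.0743 = 0.9308; α₂ = α₁·K2/[H⁺] = 0.06010
α₁ + 2α₂ = 1.0510
CA = 1.0510 × 2.20 = 2.31 mmol/kg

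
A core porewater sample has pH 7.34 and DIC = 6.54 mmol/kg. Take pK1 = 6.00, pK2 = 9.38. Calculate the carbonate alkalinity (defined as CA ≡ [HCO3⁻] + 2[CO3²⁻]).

CA = 6.31 mmol/kg

CA = [HCO3⁻] + 2[CO3²⁻] = (α₁ + 2α₂)·DIC
At pH 7.34: [H⁺]/K1 = 10^-1.34 = 0.045709, K2/[H⁺] = 10^-2.04 = 0.0091201
α₁ = 1/(1 + 0.045709 + 0.0091201) = 1/1.0548 = 0.9480; α₂ = α₁·K2/[H⁺] = 0.008646
α₁ + 2α₂ = 0.9653
CA = 0.9653 × 6.54 = 6.31 mmol/kg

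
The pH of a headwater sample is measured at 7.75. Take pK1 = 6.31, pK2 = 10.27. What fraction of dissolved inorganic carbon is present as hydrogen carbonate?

α₁ = 1 / (1 + [H⁺]/K1 + K2/[H⁺]) = 1 / (1 + 10^-1.44 + 10^-2.52)
   = 1 / (1 + 0.036308 + 0.0030200) = 1/1.0393 = 0.9622

α₁ = 0.962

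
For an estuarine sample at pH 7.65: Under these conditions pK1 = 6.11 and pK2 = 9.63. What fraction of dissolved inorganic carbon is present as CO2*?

α₀ = 1 / (1 + K1/[H⁺] + K1K2/[H⁺]²) = 1 / (1 + 10^+1.54 + 10^-0.44)
   = 1 / (1 + 34.674 + 0.36308) = 1/36.037 = 0.02775

α₀ = 0.0277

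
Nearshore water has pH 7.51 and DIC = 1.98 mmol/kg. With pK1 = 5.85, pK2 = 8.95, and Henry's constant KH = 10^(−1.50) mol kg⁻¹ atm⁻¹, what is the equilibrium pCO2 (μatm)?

α₀ = 1 / (1 + K1/[H⁺] + K1K2/[H⁺]²) = 1 / (1 + 10^+1.66 + 10^+0.22)
   = 1 / (1 + 45.709 + 1.6596) = 1/48.368 = 0.02067
[CO2*] = α₀ × DIC = 0.02067 × 1.98 = 0.04094 mmol/kg
pCO2 = [CO2*]/KH = 4.094×10^-5 / 3.162×10^-2 = 1290 μatm

pCO2 = 1290 μatm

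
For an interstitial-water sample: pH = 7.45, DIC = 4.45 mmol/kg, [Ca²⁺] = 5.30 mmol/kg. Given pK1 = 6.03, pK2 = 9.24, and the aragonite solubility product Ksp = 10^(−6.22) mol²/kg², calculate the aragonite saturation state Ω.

α₂ = 1 / (1 + [H⁺]/K2 + [H⁺]²/(K1K2)) = 1 / (1 + 10^+1.79 + 10^+0.37)
   = 1 / (1 + 61.660 + 2.3442) = 1/65.004 = 0.01538
[CO3²⁻] = α₂ × DIC = 0.01538 × 4.45 = 0.06846 mmol/kg
Ksp = 10^(−6.22) = 6.026×10^-7
Ω = [Ca²⁺][CO3²⁻]/Ksp = (5.30×10^-3)(6.846×10^-5) / 6.026×10^-7 = 0.602

Ω = 0.602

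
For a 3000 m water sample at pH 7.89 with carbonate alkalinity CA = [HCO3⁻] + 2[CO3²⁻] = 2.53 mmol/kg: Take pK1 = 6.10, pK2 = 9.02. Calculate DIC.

DIC = 2.40 mmol/kg

CA = [HCO3⁻] + 2[CO3²⁻] = (α₁ + 2α₂)·DIC
At pH 7.89: [H⁺]/K1 = 10^-1.79 = 0.016218, K2/[H⁺] = 10^-1.13 = 0.074131
α₁ = 1/(1 + 0.016218 + 0.074131) = 1/1.0903 = 0.9171; α₂ = α₁·K2/[H⁺] = 0.06799
α₁ + 2α₂ = 1.0531
DIC = CA / (α₁ + 2α₂) = 2.53 / 1.0531 = 2.40 mmol/kg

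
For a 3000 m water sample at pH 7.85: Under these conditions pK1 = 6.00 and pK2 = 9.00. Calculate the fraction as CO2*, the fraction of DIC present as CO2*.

α₀ = 1 / (1 + K1/[H⁺] + K1K2/[H⁺]²) = 1 / (1 + 10^+1.85 + 10^+0.70)
   = 1 / (1 + 70.795 + 5.0119) = 1/76.806 = 0.01302

α₀ = 0.0130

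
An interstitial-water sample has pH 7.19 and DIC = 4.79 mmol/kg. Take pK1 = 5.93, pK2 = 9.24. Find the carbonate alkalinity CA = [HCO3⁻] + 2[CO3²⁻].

CA = 4.58 mmol/kg

CA = [HCO3⁻] + 2[CO3²⁻] = (α₁ + 2α₂)·DIC
At pH 7.19: [H⁺]/K1 = 10^-1.26 = 0.054954, K2/[H⁺] = 10^-2.05 = 0.0089125
α₁ = 1/(1 + 0.054954 + 0.0089125) = 1/1.0639 = 0.9400; α₂ = α₁·K2/[H⁺] = 0.008377
α₁ + 2α₂ = 0.9567
CA = 0.9567 × 4.79 = 4.58 mmol/kg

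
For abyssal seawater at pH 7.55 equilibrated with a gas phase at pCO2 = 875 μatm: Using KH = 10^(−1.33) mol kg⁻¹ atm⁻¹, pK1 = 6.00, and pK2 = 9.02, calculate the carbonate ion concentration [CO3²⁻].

[CO2*] = KH · pCO2 = 10^(−1.33) × 875×10^-6 = 4.093×10^-5 mol/kg
α₀ = 1/(1 + K1/[H⁺] + K1K2/[H⁺]²) = 1/(1 + 10^+1.55 + 10^+0.08) = 0.02654
DIC = [CO2*]/α₀ = 4.093×10^-5 / 0.02654 = 1.542 mmol/kg
[CO3²⁻] = α₂·DIC; α₂ = 0.03190, so [CO3²⁻] = 0.03190 × 1.542 = 0.0492 mmol/kg

[CO3²⁻] = 0.0492 mmol/kg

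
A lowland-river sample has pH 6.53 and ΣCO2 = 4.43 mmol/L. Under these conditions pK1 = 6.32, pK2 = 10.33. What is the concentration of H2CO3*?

α₀ = 1 / (1 + K1/[H⁺] + K1K2/[H⁺]²) = 1 / (1 + 10^+0.21 + 10^-3.59)
   = 1 / (1 + 1.6218 + 0.00025704) = 1/2.6221 = 0.3814
[CO2*] = α₀ × DIC = 0.3814 × 4.43 = 1.69 mmol/L

[CO2*] = 1.69 mmol/L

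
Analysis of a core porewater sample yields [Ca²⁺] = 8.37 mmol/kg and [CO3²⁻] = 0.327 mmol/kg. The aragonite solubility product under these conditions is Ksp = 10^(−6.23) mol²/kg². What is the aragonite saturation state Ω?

Ksp = 10^(−6.23) = 5.888×10^-7
Ω = [Ca²⁺][CO3²⁻]/Ksp = (8.37×10^-3)(0.327×10^-3) / 5.888×10^-7 = 4.65

Ω = 4.65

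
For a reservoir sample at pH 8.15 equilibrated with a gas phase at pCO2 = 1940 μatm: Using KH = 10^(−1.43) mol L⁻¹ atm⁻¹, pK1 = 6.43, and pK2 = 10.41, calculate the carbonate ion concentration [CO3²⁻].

[CO2*] = KH · pCO2 = 10^(−1.43) × 1940×10^-6 = 7.208×10^-5 mol/L
α₀ = 1/(1 + K1/[H⁺] + K1K2/[H⁺]²) = 1/(1 + 10^+1.72 + 10^-0.54) = 0.01860
DIC = [CO2*]/α₀ = 7.208×10^-5 / 0.01860 = 3.876 mmol/L
[CO3²⁻] = α₂·DIC; α₂ = 0.005364, so [CO3²⁻] = 0.005364 × 3.876 = 0.0208 mmol/L

[CO3²⁻] = 0.0208 mmol/L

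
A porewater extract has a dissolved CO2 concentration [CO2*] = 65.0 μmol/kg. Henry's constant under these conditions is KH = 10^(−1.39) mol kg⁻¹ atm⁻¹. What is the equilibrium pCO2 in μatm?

KH = 10^(−1.39) = 4.074×10^-2 mol kg⁻¹ atm⁻¹
pCO2 = [CO2*]/KH = 65.0×10^-6 / 4.074×10^-2 = 1.60×10^-3 atm = 1600 μatm

pCO2 = 1600 μatm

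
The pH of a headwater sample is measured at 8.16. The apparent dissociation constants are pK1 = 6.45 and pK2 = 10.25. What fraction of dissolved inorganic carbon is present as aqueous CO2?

α₀ = 1 / (1 + K1/[H⁺] + K1K2/[H⁺]²) = 1 / (1 + 10^+1.71 + 10^-0.38)
   = 1 / (1 + 51.286 + 0.41687) = 1/52.703 = 0.01897

α₀ = 0.0190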